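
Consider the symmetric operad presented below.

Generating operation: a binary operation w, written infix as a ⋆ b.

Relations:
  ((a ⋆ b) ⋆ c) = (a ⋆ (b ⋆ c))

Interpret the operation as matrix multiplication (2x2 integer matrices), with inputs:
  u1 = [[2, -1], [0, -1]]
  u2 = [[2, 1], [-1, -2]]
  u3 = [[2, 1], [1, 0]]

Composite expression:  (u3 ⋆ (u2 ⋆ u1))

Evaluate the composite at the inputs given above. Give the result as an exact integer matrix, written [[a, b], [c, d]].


[[6, -3], [4, -3]]


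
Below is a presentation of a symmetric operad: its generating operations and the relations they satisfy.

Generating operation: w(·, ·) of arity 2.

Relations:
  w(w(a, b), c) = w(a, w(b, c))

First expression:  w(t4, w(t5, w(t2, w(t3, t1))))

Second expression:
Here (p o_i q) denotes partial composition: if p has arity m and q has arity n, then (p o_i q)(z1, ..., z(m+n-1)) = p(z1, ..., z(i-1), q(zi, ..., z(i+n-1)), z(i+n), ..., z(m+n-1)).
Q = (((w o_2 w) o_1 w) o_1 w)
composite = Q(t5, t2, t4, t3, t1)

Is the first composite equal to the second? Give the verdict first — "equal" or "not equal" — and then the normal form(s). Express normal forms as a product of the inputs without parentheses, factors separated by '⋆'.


The first expression reduces to t4 ⋆ t5 ⋆ t2 ⋆ t3 ⋆ t1
The second expression reduces to t5 ⋆ t2 ⋆ t4 ⋆ t3 ⋆ t1
The forms do not match — not equal.

not equal — first t4 ⋆ t5 ⋆ t2 ⋆ t3 ⋆ t1, second t5 ⋆ t2 ⋆ t4 ⋆ t3 ⋆ t1


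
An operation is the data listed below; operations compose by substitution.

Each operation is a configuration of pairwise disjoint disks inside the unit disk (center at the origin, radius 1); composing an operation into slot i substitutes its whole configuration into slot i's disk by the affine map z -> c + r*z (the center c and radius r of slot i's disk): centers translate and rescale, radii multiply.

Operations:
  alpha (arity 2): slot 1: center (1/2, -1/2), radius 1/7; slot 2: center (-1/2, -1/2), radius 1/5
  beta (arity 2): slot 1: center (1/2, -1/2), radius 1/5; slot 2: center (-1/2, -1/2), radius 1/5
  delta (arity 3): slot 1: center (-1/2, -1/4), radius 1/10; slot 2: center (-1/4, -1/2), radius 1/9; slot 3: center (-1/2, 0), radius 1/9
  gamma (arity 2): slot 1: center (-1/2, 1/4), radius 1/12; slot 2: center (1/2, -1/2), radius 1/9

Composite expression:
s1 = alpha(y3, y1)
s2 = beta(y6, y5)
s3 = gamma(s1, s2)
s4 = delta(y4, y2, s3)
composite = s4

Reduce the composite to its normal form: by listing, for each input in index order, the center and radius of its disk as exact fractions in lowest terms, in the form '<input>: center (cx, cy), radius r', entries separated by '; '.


Each y-disk chains the slot maps above it in delta; radii multiply.
y4: after 1 affine step, its disk has center (-1/2, -1/4), radius 1/10
y2: after 1 affine step, its disk has center (-1/4, -1/2), radius 1/9
y3: after 3 affine steps, its disk has center (-119/216, 5/216), radius 1/756
y1: after 3 affine steps, its disk has center (-121/216, 5/216), radius 1/540
y6: after 3 affine steps, its disk has center (-71/162, -5/81), radius 1/405
y5: after 3 affine steps, its disk has center (-73/162, -5/81), radius 1/405

y1: center (-121/216, 5/216), radius 1/540; y2: center (-1/4, -1/2), radius 1/9; y3: center (-119/216, 5/216), radius 1/756; y4: center (-1/2, -1/4), radius 1/10; y5: center (-73/162, -5/81), radius 1/405; y6: center (-71/162, -5/81), radius 1/405


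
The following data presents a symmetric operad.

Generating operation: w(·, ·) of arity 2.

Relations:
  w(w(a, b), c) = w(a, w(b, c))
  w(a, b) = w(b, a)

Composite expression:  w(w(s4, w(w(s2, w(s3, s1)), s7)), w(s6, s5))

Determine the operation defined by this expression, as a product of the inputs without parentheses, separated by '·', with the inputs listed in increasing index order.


s1 · s2 · s3 · s4 · s5 · s6 · s7

Shape and order are irrelevant to w; the s-input set decides.
w(s3, s1) linearizes to s3 · s1
w(s2, w(s3, s1)) linearizes to s2 · s3 · s1
w(w(s2, w(s3, s1)), s7) linearizes to s2 · s3 · s1 · s7
w(s4, w(w(s2, w(s3, s1)), s7)) linearizes to s4 · s2 · s3 · s1 · s7
w(s6, s5) linearizes to s6 · s5
w(w(s4, w(w(s2, w(s3, s1)), s7)), w(s6, s5)) linearizes to s4 · s2 · s3 · s1 · s7 · s6 · s5
the factors in increasing index order: s1 · s2 · s3 · s4 · s5 · s6 · s7


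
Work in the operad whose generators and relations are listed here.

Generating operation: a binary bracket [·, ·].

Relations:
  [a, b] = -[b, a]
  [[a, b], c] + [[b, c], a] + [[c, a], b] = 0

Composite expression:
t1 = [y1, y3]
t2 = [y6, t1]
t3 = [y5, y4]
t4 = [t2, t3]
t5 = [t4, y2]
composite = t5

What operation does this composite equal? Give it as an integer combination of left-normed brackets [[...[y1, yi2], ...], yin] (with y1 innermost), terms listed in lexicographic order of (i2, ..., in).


[[[[[y1, y3], y6], y4], y5], y2] - [[[[[y1, y3], y6], y5], y4], y2]

A multilinear Lie element is pinned by y1-initial words (y1 innermost).
Composite bracket: [[[y6, [y1, y3]], [y5, y4]], y2]
The bracket unfolds into 32 signed words via [a, b] = ab - ba (2^5 = 32).
Only words starting with y1 matter:
  y1y3y6y4y5y2 appears with sign +1, giving the term +[[[[[y1, y3], y6], y4], y5], y2]
  y1y3y6y5y4y2 appears with sign -1, giving the term -[[[[[y1, y3], y6], y5], y4], y2]


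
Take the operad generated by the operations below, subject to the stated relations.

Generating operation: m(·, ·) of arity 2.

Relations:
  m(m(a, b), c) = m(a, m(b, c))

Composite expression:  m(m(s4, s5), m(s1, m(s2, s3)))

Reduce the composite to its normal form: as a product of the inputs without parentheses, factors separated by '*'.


s4 * s5 * s1 * s2 * s3

The m-tree's shape is irrelevant; the s-reading-order decides.
m(s4, s5) linearizes to s4 * s5
m(s2, s3) linearizes to s2 * s3
m(s1, m(s2, s3)) linearizes to s1 * s2 * s3
m(m(s4, s5), m(s1, m(s2, s3))) linearizes to s4 * s5 * s1 * s2 * s3


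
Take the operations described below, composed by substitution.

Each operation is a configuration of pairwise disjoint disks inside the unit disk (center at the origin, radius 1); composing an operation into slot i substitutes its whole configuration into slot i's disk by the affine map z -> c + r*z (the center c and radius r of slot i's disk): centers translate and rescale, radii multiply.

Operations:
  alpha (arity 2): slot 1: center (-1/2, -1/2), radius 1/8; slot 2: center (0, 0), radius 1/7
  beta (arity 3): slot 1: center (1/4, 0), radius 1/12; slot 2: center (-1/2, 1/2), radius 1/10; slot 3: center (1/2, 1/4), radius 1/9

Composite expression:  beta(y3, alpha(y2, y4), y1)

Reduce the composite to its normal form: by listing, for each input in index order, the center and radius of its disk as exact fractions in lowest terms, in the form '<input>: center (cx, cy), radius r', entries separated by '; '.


y1: center (1/2, 1/4), radius 1/9; y2: center (-11/20, 9/20), radius 1/80; y3: center (1/4, 0), radius 1/12; y4: center (-1/2, 1/2), radius 1/70

Affine substitution under beta: radii multiply and y-centers shift.
input y3: composing its 1 substitution step yields center (1/4, 0), radius 1/12
input y2: composing its 2 substitution steps yields center (-11/20, 9/20), radius 1/80
input y4: composing its 2 substitution steps yields center (-1/2, 1/2), radius 1/70
input y1: composing its 1 substitution step yields center (1/2, 1/4), radius 1/9


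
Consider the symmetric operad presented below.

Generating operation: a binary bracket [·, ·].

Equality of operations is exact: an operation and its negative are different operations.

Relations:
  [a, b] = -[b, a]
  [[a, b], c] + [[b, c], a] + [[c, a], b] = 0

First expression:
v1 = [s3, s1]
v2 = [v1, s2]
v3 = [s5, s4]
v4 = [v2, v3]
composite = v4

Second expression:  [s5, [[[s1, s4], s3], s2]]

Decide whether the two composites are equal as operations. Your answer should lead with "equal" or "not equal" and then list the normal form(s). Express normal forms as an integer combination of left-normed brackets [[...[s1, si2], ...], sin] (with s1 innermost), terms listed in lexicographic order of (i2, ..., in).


not equal; the first gives [[[[s1, s3], s2], s4], s5] - [[[[s1, s3], s2], s5], s4] and the second -[[[[s1, s4], s3], s2], s5]

The first composite normalizes to [[[[s1, s3], s2], s4], s5] - [[[[s1, s3], s2], s5], s4]
The second composite normalizes to -[[[[s1, s4], s3], s2], s5]
They disagree, so not equal.


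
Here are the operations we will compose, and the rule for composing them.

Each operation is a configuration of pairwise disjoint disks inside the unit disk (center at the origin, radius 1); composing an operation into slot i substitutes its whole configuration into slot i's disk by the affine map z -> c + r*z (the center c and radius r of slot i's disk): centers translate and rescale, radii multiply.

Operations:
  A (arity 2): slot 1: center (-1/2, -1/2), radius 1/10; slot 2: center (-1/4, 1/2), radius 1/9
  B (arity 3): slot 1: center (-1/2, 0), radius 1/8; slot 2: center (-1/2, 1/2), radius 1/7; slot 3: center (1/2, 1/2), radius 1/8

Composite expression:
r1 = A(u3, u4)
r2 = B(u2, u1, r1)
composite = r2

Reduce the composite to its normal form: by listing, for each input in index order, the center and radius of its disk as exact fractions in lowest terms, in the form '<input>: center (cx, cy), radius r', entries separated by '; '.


u1: center (-1/2, 1/2), radius 1/7; u2: center (-1/2, 0), radius 1/8; u3: center (7/16, 7/16), radius 1/80; u4: center (15/32, 9/16), radius 1/72

Only the slot chain above each u matters under B; compose those maps.
for u2, the 1-step affine chain lands on center (-1/2, 0), radius 1/8
for u1, the 1-step affine chain lands on center (-1/2, 1/2), radius 1/7
for u3, the 2-step affine chain lands on center (7/16, 7/16), radius 1/80
for u4, the 2-step affine chain lands on center (15/32, 9/16), radius 1/72


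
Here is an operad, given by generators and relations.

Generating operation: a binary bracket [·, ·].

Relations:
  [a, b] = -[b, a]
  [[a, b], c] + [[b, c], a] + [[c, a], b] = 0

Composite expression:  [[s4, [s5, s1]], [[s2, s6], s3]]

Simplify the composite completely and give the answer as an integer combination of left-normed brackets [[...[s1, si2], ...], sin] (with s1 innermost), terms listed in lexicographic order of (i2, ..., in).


[[[[[s1, s5], s4], s2], s6], s3] - [[[[[s1, s5], s4], s3], s2], s6] + [[[[[s1, s5], s4], s3], s6], s2] - [[[[[s1, s5], s4], s6], s2], s3]

Skip Jacobi rewriting: expand, keep s1-initial words, read off terms.
Composite bracket: [[s4, [s5, s1]], [[s2, s6], s3]]
Under [a, b] = ab - ba we get 32 signed associative words (2^5 = 32).
The s1-initial words carry the normal form:
  from s1s5s4s2s6s3, sign +1: term +[[[[[s1, s5], s4], s2], s6], s3]
  from s1s5s4s3s2s6, sign -1: term -[[[[[s1, s5], s4], s3], s2], s6]
  from s1s5s4s3s6s2, sign +1: term +[[[[[s1, s5], s4], s3], s6], s2]
  from s1s5s4s6s2s3, sign -1: term -[[[[[s1, s5], s4], s6], s2], s3]


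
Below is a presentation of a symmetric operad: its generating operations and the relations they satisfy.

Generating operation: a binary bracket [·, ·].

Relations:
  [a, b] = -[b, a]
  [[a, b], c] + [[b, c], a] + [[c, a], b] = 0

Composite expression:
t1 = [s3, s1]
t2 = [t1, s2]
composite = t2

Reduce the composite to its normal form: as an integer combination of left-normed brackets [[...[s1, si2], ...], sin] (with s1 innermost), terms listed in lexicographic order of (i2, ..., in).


-[[s1, s3], s2]

Skip Jacobi rewriting: expand, keep s1-initial words, read off terms.
Composite bracket: [[s3, s1], s2]
The bracket unfolds into 4 signed words via [a, b] = ab - ba (2^2 = 4).
Keep just the words that open with s1:
  sign of s1s3s2 is -1, so it contributes -[[s1, s3], s2]


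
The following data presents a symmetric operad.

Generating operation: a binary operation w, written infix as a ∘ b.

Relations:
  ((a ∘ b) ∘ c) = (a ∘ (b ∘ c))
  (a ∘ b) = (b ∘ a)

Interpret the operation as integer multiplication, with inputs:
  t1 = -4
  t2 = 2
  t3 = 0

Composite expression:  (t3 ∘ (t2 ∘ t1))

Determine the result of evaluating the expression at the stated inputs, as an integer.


(t2 ∘ t1) = -8
(t3 ∘ (t2 ∘ t1)) = 0

0


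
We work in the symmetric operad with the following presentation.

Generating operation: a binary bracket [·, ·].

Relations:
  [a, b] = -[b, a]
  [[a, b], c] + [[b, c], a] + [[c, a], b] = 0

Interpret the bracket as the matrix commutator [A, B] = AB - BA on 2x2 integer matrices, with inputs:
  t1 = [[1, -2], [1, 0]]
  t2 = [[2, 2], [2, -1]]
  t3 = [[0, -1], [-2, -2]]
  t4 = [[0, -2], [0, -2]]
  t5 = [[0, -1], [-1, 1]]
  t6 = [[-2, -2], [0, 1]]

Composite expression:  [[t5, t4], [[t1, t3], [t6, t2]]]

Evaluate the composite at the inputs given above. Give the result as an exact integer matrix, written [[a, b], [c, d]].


[t5, t4] = [[-2, 4], [-2, 2]]
[t1, t3] = [[5, 3], [4, -5]]
[t6, t2] = [[-4, 0], [6, 4]]
[[t1, t3], [t6, t2]] = [[18, 24], [-92, -18]]
[[t5, t4], [[t1, t3], [t6, t2]]] = [[-320, -240], [-440, 320]]

[[-320, -240], [-440, 320]]


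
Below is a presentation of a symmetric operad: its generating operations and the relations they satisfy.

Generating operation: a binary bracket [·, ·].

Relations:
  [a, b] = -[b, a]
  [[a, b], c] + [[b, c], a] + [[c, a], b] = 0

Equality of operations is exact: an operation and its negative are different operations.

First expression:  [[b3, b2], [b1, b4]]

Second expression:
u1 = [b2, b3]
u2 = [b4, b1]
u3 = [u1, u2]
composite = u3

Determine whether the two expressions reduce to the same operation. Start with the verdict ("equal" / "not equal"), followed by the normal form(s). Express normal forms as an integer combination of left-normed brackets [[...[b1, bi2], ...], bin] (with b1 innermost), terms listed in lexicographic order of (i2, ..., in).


In normal form, the first expression is [[[b1, b4], b2], b3] - [[[b1, b4], b3], b2]
In normal form, the second expression is [[[b1, b4], b2], b3] - [[[b1, b4], b3], b2]
Identical normal forms: equal.

equal; the common form is [[[b1, b4], b2], b3] - [[[b1, b4], b3], b2]


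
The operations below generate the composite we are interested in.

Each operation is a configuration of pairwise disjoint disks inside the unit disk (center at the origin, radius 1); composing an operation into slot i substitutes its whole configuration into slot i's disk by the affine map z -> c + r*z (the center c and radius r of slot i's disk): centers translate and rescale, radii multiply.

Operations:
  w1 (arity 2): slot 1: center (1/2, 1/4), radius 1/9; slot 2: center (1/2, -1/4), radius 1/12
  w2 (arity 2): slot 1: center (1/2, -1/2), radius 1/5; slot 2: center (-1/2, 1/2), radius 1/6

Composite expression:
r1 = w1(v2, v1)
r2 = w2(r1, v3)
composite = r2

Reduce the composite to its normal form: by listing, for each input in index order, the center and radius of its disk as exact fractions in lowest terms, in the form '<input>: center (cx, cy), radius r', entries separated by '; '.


v1: center (3/5, -11/20), radius 1/60; v2: center (3/5, -9/20), radius 1/45; v3: center (-1/2, 1/2), radius 1/6


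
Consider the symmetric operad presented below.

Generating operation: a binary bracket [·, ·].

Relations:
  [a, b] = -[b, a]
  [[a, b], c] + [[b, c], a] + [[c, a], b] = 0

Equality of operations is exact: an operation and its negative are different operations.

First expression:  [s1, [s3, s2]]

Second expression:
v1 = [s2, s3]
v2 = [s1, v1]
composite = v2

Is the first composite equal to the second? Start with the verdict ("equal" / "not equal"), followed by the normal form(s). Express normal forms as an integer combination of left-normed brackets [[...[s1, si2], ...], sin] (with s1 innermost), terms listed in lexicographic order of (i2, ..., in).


not equal; the first gives -[[s1, s2], s3] + [[s1, s3], s2] and the second [[s1, s2], s3] - [[s1, s3], s2]

The first expression, normalized: -[[s1, s2], s3] + [[s1, s3], s2]
The second expression, normalized: [[s1, s2], s3] - [[s1, s3], s2]
Distinct normal forms: not equal.


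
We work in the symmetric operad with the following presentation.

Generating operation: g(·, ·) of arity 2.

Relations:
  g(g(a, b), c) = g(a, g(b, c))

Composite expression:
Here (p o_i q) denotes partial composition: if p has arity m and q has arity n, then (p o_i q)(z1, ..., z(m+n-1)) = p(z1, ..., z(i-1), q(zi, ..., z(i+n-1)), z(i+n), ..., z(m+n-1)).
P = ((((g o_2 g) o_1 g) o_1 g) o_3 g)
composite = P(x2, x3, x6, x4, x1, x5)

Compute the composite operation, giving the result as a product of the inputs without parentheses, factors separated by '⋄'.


x2 ⋄ x3 ⋄ x6 ⋄ x4 ⋄ x1 ⋄ x5

The g-tree's shape is irrelevant; the x-reading-order decides.
g(x2, x3) unparenthesizes to x2 ⋄ x3
g(x6, x4) unparenthesizes to x6 ⋄ x4
g(g(x2, x3), g(x6, x4)) unparenthesizes to x2 ⋄ x3 ⋄ x6 ⋄ x4
g(x1, x5) unparenthesizes to x1 ⋄ x5
g(g(g(x2, x3), g(x6, x4)), g(x1, x5)) unparenthesizes to x2 ⋄ x3 ⋄ x6 ⋄ x4 ⋄ x1 ⋄ x5


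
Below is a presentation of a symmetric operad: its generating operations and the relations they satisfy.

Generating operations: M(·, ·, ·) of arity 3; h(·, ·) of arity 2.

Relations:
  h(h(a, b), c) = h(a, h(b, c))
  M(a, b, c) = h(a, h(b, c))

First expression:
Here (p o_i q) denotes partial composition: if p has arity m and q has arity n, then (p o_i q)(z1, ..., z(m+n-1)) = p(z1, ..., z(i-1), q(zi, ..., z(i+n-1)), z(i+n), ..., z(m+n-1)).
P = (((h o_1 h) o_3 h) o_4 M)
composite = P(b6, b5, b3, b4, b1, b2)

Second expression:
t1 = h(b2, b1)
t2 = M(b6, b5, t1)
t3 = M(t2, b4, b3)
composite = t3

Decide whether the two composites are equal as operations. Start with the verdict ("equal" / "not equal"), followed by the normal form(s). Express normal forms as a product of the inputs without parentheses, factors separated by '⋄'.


not equal — first b6 ⋄ b5 ⋄ b3 ⋄ b4 ⋄ b1 ⋄ b2, second b6 ⋄ b5 ⋄ b2 ⋄ b1 ⋄ b4 ⋄ b3

In normal form, the first expression is b6 ⋄ b5 ⋄ b3 ⋄ b4 ⋄ b1 ⋄ b2
In normal form, the second expression is b6 ⋄ b5 ⋄ b2 ⋄ b1 ⋄ b4 ⋄ b3
No match — not equal.


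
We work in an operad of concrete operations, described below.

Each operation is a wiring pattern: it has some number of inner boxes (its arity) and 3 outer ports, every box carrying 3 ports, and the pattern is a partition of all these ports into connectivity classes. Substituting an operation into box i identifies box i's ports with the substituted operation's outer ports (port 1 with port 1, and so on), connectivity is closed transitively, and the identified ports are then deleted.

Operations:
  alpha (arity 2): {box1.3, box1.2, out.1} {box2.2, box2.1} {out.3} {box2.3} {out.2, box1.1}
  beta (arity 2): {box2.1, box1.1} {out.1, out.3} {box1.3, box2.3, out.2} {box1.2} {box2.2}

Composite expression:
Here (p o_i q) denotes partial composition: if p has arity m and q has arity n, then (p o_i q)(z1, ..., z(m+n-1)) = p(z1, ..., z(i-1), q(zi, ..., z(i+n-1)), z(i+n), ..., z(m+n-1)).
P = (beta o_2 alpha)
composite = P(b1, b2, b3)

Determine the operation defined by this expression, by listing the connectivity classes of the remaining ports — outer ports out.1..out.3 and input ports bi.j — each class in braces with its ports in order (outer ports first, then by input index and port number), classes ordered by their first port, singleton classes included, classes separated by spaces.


{out.1, out.3} {out.2, b1.3} {b1.1, b2.2, b2.3} {b1.2} {b2.1} {b3.1, b3.2} {b3.3}

Treat the ports identified at beta as solder joints: merge, then drop.
through alpha, on inputs (b2, b3): {out.1, b2.2, b2.3} {out.2, b2.1} {out.3} {b3.1, b3.2} {b3.3} (out.j = stage outer ports)
through beta, on inputs (b1, b2, b3): {out.1, out.3} {out.2, b1.3} {b1.1, b2.2, b2.3} {b1.2} {b2.1} {b3.1, b3.2} {b3.3} (out.j = stage outer ports)


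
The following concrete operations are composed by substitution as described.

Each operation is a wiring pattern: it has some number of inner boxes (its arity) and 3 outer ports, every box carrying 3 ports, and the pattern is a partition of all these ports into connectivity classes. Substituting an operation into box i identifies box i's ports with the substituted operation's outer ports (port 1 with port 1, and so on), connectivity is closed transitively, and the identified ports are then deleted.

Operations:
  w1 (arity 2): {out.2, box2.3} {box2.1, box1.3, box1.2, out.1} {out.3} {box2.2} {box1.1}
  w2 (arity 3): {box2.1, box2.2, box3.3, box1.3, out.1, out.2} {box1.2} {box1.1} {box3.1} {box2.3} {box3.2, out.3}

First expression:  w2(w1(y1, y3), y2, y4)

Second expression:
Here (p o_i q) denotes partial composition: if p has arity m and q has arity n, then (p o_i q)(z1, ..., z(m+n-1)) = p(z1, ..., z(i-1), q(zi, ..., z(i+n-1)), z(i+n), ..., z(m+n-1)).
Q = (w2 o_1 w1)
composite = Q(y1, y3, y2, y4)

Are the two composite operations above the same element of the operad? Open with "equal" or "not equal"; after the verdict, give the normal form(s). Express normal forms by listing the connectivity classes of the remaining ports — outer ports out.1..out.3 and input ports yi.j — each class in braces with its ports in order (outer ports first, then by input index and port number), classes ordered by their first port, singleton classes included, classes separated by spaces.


The first expression reduces to {out.1, out.2, y2.1, y2.2, y4.3} {out.3, y4.2} {y1.1} {y1.2, y1.3, y3.1} {y2.3} {y3.2} {y3.3} {y4.1}
The second expression reduces to {out.1, out.2, y2.1, y2.2, y4.3} {out.3, y4.2} {y1.1} {y1.2, y1.3, y3.1} {y2.3} {y3.2} {y3.3} {y4.1}
Identical normal forms: equal.

equal; the common form is {out.1, out.2, y2.1, y2.2, y4.3} {out.3, y4.2} {y1.1} {y1.2, y1.3, y3.1} {y2.3} {y3.2} {y3.3} {y4.1}


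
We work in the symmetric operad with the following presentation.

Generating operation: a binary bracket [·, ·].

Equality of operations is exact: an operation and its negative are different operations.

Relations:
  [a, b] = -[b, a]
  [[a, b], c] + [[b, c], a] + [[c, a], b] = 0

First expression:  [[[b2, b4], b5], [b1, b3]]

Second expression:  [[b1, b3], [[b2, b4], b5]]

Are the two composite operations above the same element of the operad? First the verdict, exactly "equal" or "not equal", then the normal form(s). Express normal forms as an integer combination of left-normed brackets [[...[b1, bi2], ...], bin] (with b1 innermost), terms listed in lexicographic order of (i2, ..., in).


not equal; first: -[[[[b1, b3], b2], b4], b5] + [[[[b1, b3], b4], b2], b5] + [[[[b1, b3], b5], b2], b4] - [[[[b1, b3], b5], b4], b2]; second: [[[[b1, b3], b2], b4], b5] - [[[[b1, b3], b4], b2], b5] - [[[[b1, b3], b5], b2], b4] + [[[[b1, b3], b5], b4], b2]


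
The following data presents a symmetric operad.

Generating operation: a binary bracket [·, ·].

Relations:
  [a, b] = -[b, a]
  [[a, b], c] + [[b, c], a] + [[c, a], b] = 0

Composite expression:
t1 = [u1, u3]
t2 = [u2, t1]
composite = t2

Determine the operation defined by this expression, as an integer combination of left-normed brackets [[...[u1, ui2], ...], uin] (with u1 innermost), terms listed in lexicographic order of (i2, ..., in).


In the tensor algebra, words opening u1 carry the u1-anchored form.
Composite bracket: [u2, [u1, u3]]
Each bracket splits as ab - ba, giving 4 signed words (2^2 = 4).
Only words starting with u1 matter:
  u1u3u2 (sign -1) contributes -[[u1, u3], u2]

-[[u1, u3], u2]


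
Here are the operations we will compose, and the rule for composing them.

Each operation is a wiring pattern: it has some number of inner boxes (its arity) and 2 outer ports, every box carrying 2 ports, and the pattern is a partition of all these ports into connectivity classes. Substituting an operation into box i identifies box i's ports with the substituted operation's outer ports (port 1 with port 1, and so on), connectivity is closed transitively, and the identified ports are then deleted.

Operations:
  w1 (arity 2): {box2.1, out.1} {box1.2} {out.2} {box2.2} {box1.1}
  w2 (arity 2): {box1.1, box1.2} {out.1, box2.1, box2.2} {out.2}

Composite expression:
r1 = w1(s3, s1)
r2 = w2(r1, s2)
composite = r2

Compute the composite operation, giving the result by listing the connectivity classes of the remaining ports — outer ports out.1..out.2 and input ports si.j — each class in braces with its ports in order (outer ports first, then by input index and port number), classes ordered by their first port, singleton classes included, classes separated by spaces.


{out.1, s2.1, s2.2} {out.2} {s1.1} {s1.2} {s3.1} {s3.2}

Reachability decides: close wires over w2-identified ports.
w1 over (s3, s1) gives {out.1, s1.1} {out.2} {s1.2} {s3.1} {s3.2}, out.j being that stage's outer ports
w2 over (s3, s1, s2) gives {out.1, s2.1, s2.2} {out.2} {s1.1} {s1.2} {s3.1} {s3.2}, out.j being that stage's outer ports


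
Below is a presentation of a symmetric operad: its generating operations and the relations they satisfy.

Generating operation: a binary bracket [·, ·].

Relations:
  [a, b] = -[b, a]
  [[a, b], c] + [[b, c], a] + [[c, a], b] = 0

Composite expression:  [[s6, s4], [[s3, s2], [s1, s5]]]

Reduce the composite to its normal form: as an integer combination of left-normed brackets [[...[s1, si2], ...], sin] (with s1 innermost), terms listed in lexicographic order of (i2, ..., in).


A multilinear Lie element is pinned by s1-initial words (s1 innermost).
Composite bracket: [[s6, s4], [[s3, s2], [s1, s5]]]
Expanding via [a, b] = ab - ba: 32 signed words (2^5 = 32).
Keep just the words that open with s1:
  sign of s1s5s2s3s4s6 is +1, so it contributes +[[[[[s1, s5], s2], s3], s4], s6]
  sign of s1s5s2s3s6s4 is -1, so it contributes -[[[[[s1, s5], s2], s3], s6], s4]
  sign of s1s5s3s2s4s6 is -1, so it contributes -[[[[[s1, s5], s3], s2], s4], s6]
  sign of s1s5s3s2s6s4 is +1, so it contributes +[[[[[s1, s5], s3], s2], s6], s4]

[[[[[s1, s5], s2], s3], s4], s6] - [[[[[s1, s5], s2], s3], s6], s4] - [[[[[s1, s5], s3], s2], s4], s6] + [[[[[s1, s5], s3], s2], s6], s4]


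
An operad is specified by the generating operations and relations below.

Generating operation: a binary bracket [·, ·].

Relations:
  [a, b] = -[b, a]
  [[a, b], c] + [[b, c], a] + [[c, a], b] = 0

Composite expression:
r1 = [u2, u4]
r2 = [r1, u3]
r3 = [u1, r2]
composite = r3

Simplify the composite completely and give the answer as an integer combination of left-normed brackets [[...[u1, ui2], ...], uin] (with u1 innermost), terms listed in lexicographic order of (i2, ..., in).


[[[u1, u2], u4], u3] - [[[u1, u3], u2], u4] + [[[u1, u3], u4], u2] - [[[u1, u4], u2], u3]

In the tensor algebra, words opening u1 carry the u1-anchored form.
Composite bracket: [u1, [[u2, u4], u3]]
Expanding via [a, b] = ab - ba: 8 signed words (2^3 = 8).
Coefficients come from the u1-initial words:
  sign of u1u2u4u3 is +1, so it contributes +[[[u1, u2], u4], u3]
  sign of u1u3u2u4 is -1, so it contributes -[[[u1, u3], u2], u4]
  sign of u1u3u4u2 is +1, so it contributes +[[[u1, u3], u4], u2]
  sign of u1u4u2u3 is -1, so it contributes -[[[u1, u4], u2], u3]


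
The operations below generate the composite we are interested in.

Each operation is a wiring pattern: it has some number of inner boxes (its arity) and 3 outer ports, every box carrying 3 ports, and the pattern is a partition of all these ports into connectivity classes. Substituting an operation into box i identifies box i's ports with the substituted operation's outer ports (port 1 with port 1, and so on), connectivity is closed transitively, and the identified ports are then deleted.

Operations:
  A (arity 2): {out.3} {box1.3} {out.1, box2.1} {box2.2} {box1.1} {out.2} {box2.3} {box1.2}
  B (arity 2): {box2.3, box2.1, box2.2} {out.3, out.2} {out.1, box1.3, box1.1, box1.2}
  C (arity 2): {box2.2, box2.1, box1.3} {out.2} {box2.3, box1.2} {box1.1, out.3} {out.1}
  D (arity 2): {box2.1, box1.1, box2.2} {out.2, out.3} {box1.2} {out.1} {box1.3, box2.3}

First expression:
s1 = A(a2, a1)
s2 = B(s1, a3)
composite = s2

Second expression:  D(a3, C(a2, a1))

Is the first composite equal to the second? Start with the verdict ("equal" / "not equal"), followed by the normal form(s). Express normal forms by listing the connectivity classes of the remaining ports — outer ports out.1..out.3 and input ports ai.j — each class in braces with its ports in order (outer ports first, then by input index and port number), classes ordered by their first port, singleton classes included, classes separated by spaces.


In normal form, the first expression is {out.1, a1.1} {out.2, out.3} {a1.2} {a1.3} {a2.1} {a2.2} {a2.3} {a3.1, a3.2, a3.3}
In normal form, the second expression is {out.1} {out.2, out.3} {a1.1, a1.2, a2.3} {a1.3, a2.2} {a2.1, a3.3} {a3.1} {a3.2}
Distinct normal forms: not equal.

not equal: they reduce to {out.1, a1.1} {out.2, out.3} {a1.2} {a1.3} {a2.1} {a2.2} {a2.3} {a3.1, a3.2, a3.3} and {out.1} {out.2, out.3} {a1.1, a1.2, a2.3} {a1.3, a2.2} {a2.1, a3.3} {a3.1} {a3.2}


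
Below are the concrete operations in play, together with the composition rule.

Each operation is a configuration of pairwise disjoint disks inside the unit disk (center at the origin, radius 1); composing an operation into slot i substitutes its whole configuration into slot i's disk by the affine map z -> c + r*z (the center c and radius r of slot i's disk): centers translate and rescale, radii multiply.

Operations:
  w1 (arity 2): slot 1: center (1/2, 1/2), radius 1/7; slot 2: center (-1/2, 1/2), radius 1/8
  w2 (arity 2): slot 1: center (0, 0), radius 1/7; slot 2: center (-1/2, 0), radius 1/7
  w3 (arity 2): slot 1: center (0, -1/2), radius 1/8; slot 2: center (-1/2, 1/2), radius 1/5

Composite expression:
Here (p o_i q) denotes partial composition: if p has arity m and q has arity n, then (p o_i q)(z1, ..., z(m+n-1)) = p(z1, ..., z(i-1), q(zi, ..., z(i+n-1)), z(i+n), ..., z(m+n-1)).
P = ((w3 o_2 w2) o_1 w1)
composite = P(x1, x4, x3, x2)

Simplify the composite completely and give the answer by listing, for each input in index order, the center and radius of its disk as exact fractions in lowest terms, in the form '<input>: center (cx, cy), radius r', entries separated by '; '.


x1: center (1/16, -7/16), radius 1/56; x2: center (-3/5, 1/2), radius 1/35; x3: center (-1/2, 1/2), radius 1/35; x4: center (-1/16, -7/16), radius 1/64

Follow each x-input down from w3: c' goes to c + r*c', radius to r*r'.
x1 passes through 2 substitutions, ending at center (1/16, -7/16), radius 1/56
x4 passes through 2 substitutions, ending at center (-1/16, -7/16), radius 1/64
x3 passes through 2 substitutions, ending at center (-1/2, 1/2), radius 1/35
x2 passes through 2 substitutions, ending at center (-3/5, 1/2), radius 1/35


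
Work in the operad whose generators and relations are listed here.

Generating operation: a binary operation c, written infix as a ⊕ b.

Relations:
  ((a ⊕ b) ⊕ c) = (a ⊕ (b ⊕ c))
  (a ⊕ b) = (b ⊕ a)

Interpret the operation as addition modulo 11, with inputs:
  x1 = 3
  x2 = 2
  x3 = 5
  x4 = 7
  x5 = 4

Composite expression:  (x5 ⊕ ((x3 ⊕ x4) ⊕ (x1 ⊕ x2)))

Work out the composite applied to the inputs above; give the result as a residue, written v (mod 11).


(x3 ⊕ x4) = 1
(x1 ⊕ x2) = 5
((x3 ⊕ x4) ⊕ (x1 ⊕ x2)) = 6
(x5 ⊕ ((x3 ⊕ x4) ⊕ (x1 ⊕ x2))) = 10

10 (mod 11)


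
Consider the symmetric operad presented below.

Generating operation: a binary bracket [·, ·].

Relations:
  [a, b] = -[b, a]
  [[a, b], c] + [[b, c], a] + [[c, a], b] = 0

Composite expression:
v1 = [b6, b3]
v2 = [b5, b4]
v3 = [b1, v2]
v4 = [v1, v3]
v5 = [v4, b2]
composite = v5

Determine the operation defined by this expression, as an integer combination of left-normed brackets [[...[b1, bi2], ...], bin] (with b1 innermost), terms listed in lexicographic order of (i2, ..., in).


-[[[[[b1, b4], b5], b3], b6], b2] + [[[[[b1, b4], b5], b6], b3], b2] + [[[[[b1, b5], b4], b3], b6], b2] - [[[[[b1, b5], b4], b6], b3], b2]

Expand each bracket as ab - ba; the b1-initial words give the coefficients.
Composite bracket: [[[b6, b3], [b1, [b5, b4]]], b2]
Under [a, b] = ab - ba we get 32 signed associative words (2^5 = 32).
The b1-initial words carry the normal form:
  word b1b4b5b3b6b2 has sign -1, contributing -[[[[[b1, b4], b5], b3], b6], b2]
  word b1b4b5b6b3b2 has sign +1, contributing +[[[[[b1, b4], b5], b6], b3], b2]
  word b1b5b4b3b6b2 has sign +1, contributing +[[[[[b1, b5], b4], b3], b6], b2]
  word b1b5b4b6b3b2 has sign -1, contributing -[[[[[b1, b5], b4], b6], b3], b2]


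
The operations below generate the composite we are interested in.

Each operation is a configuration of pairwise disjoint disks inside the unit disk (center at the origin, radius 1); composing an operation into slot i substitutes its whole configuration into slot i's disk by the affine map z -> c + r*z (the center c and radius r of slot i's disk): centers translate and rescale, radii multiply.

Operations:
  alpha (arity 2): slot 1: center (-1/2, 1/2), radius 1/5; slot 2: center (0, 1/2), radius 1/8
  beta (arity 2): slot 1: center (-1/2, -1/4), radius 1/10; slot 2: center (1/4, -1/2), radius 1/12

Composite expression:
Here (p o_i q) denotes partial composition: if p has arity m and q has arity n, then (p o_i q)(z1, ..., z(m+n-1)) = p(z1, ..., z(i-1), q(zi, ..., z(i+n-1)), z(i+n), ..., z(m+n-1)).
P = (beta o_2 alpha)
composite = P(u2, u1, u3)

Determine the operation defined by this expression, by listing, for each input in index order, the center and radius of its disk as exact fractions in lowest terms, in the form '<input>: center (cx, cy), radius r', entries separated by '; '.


Nesting under beta composes maps z -> c + r*z down each u-path.
tracing u2 down its 1-map path: center (-1/2, -1/4), radius 1/10
tracing u1 down its 2-map path: center (5/24, -11/24), radius 1/60
tracing u3 down its 2-map path: center (1/4, -11/24), radius 1/96

u1: center (5/24, -11/24), radius 1/60; u2: center (-1/2, -1/4), radius 1/10; u3: center (1/4, -11/24), radius 1/96


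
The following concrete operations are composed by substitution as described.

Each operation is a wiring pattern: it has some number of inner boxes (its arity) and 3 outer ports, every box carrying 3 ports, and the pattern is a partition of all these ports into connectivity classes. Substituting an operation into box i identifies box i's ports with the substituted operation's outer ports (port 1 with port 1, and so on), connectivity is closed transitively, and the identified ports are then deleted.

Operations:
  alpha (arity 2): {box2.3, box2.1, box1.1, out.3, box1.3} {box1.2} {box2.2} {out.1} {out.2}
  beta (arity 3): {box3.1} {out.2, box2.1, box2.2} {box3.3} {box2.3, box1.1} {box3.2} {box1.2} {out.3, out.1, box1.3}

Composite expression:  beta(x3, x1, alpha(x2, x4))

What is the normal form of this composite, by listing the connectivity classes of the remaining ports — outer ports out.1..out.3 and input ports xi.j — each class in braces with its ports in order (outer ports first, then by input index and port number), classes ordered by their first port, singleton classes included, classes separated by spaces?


{out.1, out.3, x3.3} {out.2, x1.1, x1.2} {x1.3, x3.1} {x2.1, x2.3, x4.1, x4.3} {x2.2} {x3.2} {x4.2}

Two ports join when wires chain via beta-identified ports.
stage alpha: inputs (x2, x4), connectivity {out.1} {out.2} {out.3, x2.1, x2.3, x4.1, x4.3} {x2.2} {x4.2}, out.j its boundary
stage beta: inputs (x3, x1, x2, x4), connectivity {out.1, out.3, x3.3} {out.2, x1.1, x1.2} {x1.3, x3.1} {x2.1, x2.3, x4.1, x4.3} {x2.2} {x3.2} {x4.2}, out.j its boundary


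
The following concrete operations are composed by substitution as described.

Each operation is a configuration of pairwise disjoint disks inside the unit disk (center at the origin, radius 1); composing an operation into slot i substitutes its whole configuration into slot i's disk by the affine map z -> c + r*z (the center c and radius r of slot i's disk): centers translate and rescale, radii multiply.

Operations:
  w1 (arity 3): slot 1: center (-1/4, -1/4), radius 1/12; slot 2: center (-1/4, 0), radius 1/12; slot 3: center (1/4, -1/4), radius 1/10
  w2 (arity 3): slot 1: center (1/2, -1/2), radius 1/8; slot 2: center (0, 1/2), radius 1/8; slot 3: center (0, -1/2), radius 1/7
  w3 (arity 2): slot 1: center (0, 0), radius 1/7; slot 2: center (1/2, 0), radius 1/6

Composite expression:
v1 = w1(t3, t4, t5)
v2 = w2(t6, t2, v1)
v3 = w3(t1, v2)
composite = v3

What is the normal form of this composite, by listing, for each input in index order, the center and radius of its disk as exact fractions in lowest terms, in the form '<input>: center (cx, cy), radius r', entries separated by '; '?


Only the slot chain above each t matters under w3; compose those maps.
tracing t1 down its 1-map path: center (0, 0), radius 1/7
tracing t6 down its 2-map path: center (7/12, -1/12), radius 1/48
tracing t2 down its 2-map path: center (1/2, 1/12), radius 1/48
tracing t3 down its 3-map path: center (83/168, -5/56), radius 1/504
tracing t4 down its 3-map path: center (83/168, -1/12), radius 1/504
tracing t5 down its 3-map path: center (85/168, -5/56), radius 1/420

t1: center (0, 0), radius 1/7; t2: center (1/2, 1/12), radius 1/48; t3: center (83/168, -5/56), radius 1/504; t4: center (83/168, -1/12), radius 1/504; t5: center (85/168, -5/56), radius 1/420; t6: center (7/12, -1/12), radius 1/48


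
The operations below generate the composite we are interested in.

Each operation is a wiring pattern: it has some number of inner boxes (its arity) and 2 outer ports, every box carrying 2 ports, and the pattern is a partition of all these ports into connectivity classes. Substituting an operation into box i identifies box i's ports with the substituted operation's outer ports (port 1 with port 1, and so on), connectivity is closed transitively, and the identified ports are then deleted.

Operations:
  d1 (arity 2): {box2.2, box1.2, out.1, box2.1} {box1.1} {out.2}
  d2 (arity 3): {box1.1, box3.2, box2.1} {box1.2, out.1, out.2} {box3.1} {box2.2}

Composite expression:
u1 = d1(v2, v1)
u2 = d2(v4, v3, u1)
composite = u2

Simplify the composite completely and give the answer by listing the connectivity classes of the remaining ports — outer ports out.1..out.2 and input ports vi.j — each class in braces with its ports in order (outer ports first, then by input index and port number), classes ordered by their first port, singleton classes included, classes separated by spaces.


{out.1, out.2, v4.2} {v1.1, v1.2, v2.2} {v2.1} {v3.1, v4.1} {v3.2}

Treat the ports identified at d2 as solder joints: merge, then drop.
composing d1 on (v2, v1), with out.j its own outer ports: {out.1, v1.1, v1.2, v2.2} {out.2} {v2.1}
composing d2 on (v4, v3, v2, v1), with out.j its own outer ports: {out.1, out.2, v4.2} {v1.1, v1.2, v2.2} {v2.1} {v3.1, v4.1} {v3.2}


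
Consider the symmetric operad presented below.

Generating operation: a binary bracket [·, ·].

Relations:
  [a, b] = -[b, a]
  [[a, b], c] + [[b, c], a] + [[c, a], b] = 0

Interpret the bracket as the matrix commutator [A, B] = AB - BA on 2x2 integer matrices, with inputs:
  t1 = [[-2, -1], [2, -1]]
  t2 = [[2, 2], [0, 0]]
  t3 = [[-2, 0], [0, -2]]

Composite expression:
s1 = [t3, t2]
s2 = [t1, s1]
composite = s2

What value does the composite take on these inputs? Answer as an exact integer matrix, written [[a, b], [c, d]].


[[0, 0], [0, 0]]

[t3, t2] = [[0, 0], [0, 0]]
[t1, [t3, t2]] = [[0, 0], [0, 0]]


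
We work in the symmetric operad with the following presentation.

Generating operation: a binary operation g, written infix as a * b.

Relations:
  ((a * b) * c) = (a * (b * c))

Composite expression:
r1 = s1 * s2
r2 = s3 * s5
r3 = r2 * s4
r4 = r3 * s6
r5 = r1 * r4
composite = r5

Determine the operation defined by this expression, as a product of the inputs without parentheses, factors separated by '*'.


s1 * s2 * s3 * s5 * s4 * s6


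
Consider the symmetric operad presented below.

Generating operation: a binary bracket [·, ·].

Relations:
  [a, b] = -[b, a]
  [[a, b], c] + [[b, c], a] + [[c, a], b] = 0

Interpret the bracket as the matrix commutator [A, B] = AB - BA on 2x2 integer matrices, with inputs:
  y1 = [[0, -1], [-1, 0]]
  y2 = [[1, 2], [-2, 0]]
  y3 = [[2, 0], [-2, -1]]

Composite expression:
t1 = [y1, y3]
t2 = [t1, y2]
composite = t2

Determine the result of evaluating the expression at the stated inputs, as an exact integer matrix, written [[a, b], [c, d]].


[[0, 5], [5, 0]]

[y1, y3] = [[2, 3], [-3, -2]]
[[y1, y3], y2] = [[0, 5], [5, 0]]
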